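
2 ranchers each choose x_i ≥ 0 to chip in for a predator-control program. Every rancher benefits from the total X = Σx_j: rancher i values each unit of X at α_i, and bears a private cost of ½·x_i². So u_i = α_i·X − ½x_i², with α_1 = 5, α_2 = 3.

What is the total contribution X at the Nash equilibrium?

8

Rancher i's FOC: ∂u_i/∂x_i = α_i − x_i = 0, so x_i* = α_i.
NE contributions = (5, 3); X = 8.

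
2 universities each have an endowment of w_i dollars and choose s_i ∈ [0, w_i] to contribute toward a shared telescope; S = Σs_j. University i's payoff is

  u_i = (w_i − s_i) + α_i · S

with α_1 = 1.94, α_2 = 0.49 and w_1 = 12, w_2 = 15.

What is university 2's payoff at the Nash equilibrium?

∂u_i/∂s_i = α_i − 1, so university i contributes w_i if α_i > 1, else 0.
α_i > 1 for i ∈ {1}; NE contributions (12, 0), S = 12.
u_2 = (15 − 0) + 0.49·12 = 20.88.

20.88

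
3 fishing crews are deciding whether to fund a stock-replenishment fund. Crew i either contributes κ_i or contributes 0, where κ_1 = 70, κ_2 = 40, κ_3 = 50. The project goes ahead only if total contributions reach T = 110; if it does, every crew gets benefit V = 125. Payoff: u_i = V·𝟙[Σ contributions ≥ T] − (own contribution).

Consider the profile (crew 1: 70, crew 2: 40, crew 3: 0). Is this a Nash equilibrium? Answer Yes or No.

Total = 110 ≥ 110: provided.
Crew 1 (pledges 70, payoff 55): dropping to 0 → total 40, payoff 0. No gain.
Crew 2 (pledges 40, payoff 85): dropping to 0 → total 70, payoff 0. No gain.
Crew 3 (pledges 0, payoff 125): pledging 50 → total 160, payoff 75. No gain.

Yes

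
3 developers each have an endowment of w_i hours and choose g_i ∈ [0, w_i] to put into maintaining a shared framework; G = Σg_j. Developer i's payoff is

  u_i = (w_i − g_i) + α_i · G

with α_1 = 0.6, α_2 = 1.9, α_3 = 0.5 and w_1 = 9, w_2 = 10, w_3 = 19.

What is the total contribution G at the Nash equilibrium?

10

∂u_i/∂g_i = α_i − 1, so developer i contributes w_i if α_i > 1, else 0.
α_i > 1 for i ∈ {2}; NE contributions (0, 10, 0), G = 10.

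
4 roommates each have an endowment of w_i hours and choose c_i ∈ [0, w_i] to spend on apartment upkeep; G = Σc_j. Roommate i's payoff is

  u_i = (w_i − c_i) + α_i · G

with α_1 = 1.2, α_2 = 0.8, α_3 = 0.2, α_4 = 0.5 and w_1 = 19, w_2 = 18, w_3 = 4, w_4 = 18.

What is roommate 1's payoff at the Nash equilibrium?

∂u_i/∂c_i = α_i − 1, so roommate i contributes w_i if α_i > 1, else 0.
α_i > 1 for i ∈ {1}; NE contributions (19, 0, 0, 0), G = 19.
u_1 = (19 − 19) + 1.2·19 = 22.8.

22.8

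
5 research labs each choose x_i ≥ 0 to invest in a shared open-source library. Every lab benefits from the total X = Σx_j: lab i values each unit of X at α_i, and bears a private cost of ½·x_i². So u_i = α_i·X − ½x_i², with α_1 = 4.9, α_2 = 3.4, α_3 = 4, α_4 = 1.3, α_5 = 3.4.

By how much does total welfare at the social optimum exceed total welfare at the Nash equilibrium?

465.91

Lab i's FOC: ∂u_i/∂x_i = α_i − x_i = 0, so x_i* = α_i.
NE contributions = (4.9, 3.4, 4, 1.3, 3.4); X = 17.
W^NE = (Σα)·X − ½Σα_i² = 17² − ½·64.82 = 256.59.
Planner sets x_i = Σα_j = 17 for every i, so X^SO = 5·17 = 85.
W^SO = (Σα)·X^SO − ½·5·(Σα)² = (5/2)·17² = 722.5.
Deadweight loss = W^SO − W^NE = 465.91.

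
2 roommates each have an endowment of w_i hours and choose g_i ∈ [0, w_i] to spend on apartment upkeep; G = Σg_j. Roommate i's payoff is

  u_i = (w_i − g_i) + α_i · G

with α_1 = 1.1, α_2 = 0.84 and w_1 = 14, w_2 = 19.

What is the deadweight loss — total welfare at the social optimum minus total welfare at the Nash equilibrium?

∂u_i/∂g_i = α_i − 1, so roommate i contributes w_i if α_i > 1, else 0.
α_i > 1 for i ∈ {1}; NE contributions (14, 0), G = 14.
W^NE = Σw_i − G^NE + (Σα_i)·G^NE = 33 + 0.94·14 = 46.16.
Planner: ∂(Σu_j)/∂g_i = Σα_j − 1 = 0.94 > 0, so everyone contributes w_i; G^SO = 33, W^SO = 33 + 0.94·33 = 64.02.
Deadweight loss = 17.86.

17.86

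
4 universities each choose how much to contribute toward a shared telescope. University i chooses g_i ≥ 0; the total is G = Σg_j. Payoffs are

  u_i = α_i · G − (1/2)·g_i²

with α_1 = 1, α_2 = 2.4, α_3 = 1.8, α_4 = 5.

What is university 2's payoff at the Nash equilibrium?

University i's FOC: ∂u_i/∂g_i = α_i − g_i = 0, so g_i* = α_i.
NE contributions = (1, 2.4, 1.8, 5); G = 10.2.
u_2 = α_2·G − ½·(g_2)² = 2.4·10.2 − ½·2.4² = 21.6.

21.6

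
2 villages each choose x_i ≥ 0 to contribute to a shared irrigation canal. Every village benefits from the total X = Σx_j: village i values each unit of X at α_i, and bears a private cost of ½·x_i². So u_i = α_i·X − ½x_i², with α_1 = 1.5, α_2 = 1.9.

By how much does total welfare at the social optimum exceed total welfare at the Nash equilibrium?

2.93

Village i's FOC: ∂u_i/∂x_i = α_i − x_i = 0, so x_i* = α_i.
NE contributions = (1.5, 1.9); X = 3.4.
W^NE = (Σα)·X − ½Σα_i² = 3.4² − ½·5.86 = 8.63.
Planner sets x_i = Σα_j = 3.4 for every i, so X^SO = 2·3.4 = 6.8.
W^SO = (Σα)·X^SO − ½·2·(Σα)² = (2/2)·3.4² = 11.56.
Deadweight loss = W^SO − W^NE = 2.93.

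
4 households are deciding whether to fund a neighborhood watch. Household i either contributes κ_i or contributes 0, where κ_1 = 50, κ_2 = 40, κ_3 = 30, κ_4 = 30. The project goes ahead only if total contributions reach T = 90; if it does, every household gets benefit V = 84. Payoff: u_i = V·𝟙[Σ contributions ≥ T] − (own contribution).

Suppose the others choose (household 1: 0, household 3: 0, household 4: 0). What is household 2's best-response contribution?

Others' total = 0. Even contributing 40 gives 40 < 90: no benefit either way.
Best response: 0.

0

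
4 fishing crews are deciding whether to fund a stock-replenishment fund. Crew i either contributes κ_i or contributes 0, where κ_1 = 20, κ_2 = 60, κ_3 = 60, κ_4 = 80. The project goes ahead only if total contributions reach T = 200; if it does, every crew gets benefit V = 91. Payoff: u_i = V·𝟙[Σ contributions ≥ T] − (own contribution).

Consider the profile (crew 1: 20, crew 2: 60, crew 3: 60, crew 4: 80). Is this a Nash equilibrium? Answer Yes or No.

Total = 220 ≥ 200: provided.
Crew 1 (pledges 20, payoff 71): dropping to 0 → total 200, payoff 91. Profitable deviation.

No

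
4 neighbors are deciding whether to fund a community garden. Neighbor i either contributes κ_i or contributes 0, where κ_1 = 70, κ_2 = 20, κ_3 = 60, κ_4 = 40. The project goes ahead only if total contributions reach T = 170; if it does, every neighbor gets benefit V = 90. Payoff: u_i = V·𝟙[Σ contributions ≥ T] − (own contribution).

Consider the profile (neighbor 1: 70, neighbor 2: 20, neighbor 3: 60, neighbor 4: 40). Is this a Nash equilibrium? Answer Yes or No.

No

Total = 190 ≥ 170: provided.
Neighbor 1 (pledges 70, payoff 20): dropping to 0 → total 120, payoff 0. No gain.
Neighbor 2 (pledges 20, payoff 70): dropping to 0 → total 170, payoff 90. Profitable deviation.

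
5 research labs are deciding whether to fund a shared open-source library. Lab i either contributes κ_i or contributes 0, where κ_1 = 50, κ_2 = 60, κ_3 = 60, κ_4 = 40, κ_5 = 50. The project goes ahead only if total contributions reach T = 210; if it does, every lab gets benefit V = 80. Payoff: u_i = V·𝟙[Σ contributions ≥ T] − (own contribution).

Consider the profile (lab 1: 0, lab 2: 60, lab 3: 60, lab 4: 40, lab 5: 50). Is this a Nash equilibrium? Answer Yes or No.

Yes

Total = 210 ≥ 210: provided.
Lab 1 (pledges 0, payoff 80): pledging 50 → total 260, payoff 30. No gain.
Lab 2 (pledges 60, payoff 20): dropping to 0 → total 150, payoff 0. No gain.
Lab 3 (pledges 60, payoff 20): dropping to 0 → total 150, payoff 0. No gain.
Lab 4 (pledges 40, payoff 40): dropping to 0 → total 170, payoff 0. No gain.
Lab 5 (pledges 50, payoff 30): dropping to 0 → total 160, payoff 0. No gain.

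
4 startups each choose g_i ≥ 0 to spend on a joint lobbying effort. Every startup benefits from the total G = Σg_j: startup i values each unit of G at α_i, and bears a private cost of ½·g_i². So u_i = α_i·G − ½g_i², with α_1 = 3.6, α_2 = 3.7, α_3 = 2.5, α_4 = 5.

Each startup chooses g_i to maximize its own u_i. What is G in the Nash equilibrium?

14.8

Startup i's FOC: ∂u_i/∂g_i = α_i − g_i = 0, so g_i* = α_i.
NE contributions = (3.6, 3.7, 2.5, 5); G = 14.8.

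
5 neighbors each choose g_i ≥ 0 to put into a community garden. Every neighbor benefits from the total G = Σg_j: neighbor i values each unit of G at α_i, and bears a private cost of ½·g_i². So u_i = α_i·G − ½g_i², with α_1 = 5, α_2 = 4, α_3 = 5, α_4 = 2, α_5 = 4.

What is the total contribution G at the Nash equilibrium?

20

Neighbor i's FOC: ∂u_i/∂g_i = α_i − g_i = 0, so g_i* = α_i.
NE contributions = (5, 4, 5, 2, 4); G = 20.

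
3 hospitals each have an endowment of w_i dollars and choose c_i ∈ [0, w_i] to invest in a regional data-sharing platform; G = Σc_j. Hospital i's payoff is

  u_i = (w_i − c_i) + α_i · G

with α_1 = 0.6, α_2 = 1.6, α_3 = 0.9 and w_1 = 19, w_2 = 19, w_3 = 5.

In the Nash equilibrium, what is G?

∂u_i/∂c_i = α_i − 1, so hospital i contributes w_i if α_i > 1, else 0.
α_i > 1 for i ∈ {2}; NE contributions (0, 19, 0), G = 19.

19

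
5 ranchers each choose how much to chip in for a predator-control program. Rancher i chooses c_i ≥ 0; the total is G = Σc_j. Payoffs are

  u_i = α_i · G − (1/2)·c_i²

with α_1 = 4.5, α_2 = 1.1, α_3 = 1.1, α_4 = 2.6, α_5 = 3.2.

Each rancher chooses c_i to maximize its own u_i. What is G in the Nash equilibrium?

12.5

Rancher i's FOC: ∂u_i/∂c_i = α_i − c_i = 0, so c_i* = α_i.
NE contributions = (4.5, 1.1, 1.1, 2.6, 3.2); G = 12.5.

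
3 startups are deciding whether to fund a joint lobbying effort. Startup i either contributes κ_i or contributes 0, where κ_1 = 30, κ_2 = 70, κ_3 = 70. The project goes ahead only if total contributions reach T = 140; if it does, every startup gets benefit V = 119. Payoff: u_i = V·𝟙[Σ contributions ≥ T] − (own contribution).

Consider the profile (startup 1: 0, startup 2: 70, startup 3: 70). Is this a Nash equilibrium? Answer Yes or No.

Total = 140 ≥ 140: provided.
Startup 1 (pledges 0, payoff 119): pledging 30 → total 170, payoff 89. No gain.
Startup 2 (pledges 70, payoff 49): dropping to 0 → total 70, payoff 0. No gain.
Startup 3 (pledges 70, payoff 49): dropping to 0 → total 70, payoff 0. No gain.

Yes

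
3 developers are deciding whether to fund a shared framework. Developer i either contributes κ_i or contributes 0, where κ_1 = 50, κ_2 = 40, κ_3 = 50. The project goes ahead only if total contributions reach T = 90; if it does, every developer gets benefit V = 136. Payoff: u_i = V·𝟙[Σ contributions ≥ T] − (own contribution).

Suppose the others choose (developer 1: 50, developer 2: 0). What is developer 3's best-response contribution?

Others' total = 50. Contributing 50 brings total to 100 ≥ 90: gain V − κ_3 = 86.
Best response: 50.

50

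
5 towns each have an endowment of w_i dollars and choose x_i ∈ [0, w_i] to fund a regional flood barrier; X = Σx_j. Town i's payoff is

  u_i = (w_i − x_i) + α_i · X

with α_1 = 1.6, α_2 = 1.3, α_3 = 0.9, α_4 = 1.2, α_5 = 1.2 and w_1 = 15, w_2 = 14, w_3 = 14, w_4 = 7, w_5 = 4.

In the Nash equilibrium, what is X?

∂u_i/∂x_i = α_i − 1, so town i contributes w_i if α_i > 1, else 0.
α_i > 1 for i ∈ {1, 2, 4, 5}; NE contributions (15, 14, 0, 7, 4), X = 40.

40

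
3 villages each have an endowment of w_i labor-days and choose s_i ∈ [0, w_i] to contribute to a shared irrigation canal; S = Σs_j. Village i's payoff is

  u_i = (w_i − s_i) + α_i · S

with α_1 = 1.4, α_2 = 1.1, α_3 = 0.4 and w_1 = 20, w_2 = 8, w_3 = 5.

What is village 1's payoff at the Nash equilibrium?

39.2

∂u_i/∂s_i = α_i − 1, so village i contributes w_i if α_i > 1, else 0.
α_i > 1 for i ∈ {1, 2}; NE contributions (20, 8, 0), S = 28.
u_1 = (20 − 20) + 1.4·28 = 39.2.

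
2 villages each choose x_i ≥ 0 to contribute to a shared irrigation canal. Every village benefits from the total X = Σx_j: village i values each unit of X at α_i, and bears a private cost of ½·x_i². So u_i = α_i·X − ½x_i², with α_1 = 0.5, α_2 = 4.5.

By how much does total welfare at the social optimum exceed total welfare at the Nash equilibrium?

10.25

Village i's FOC: ∂u_i/∂x_i = α_i − x_i = 0, so x_i* = α_i.
NE contributions = (0.5, 4.5); X = 5.
W^NE = (Σα)·X − ½Σα_i² = 5² − ½·20.5 = 14.75.
Planner sets x_i = Σα_j = 5 for every i, so X^SO = 2·5 = 10.
W^SO = (Σα)·X^SO − ½·2·(Σα)² = (2/2)·5² = 25.
Deadweight loss = W^SO − W^NE = 10.25.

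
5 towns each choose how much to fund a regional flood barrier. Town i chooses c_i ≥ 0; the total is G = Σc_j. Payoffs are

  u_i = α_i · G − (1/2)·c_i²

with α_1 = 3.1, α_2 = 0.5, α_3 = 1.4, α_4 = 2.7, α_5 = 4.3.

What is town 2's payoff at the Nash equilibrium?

5.875

Town i's FOC: ∂u_i/∂c_i = α_i − c_i = 0, so c_i* = α_i.
NE contributions = (3.1, 0.5, 1.4, 2.7, 4.3); G = 12.
u_2 = α_2·G − ½·(c_2)² = 0.5·12 − ½·0.5² = 5.875.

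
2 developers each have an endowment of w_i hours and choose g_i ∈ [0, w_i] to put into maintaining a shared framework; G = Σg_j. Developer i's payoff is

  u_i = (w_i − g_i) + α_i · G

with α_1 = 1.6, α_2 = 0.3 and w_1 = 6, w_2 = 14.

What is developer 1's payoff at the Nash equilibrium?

∂u_i/∂g_i = α_i − 1, so developer i contributes w_i if α_i > 1, else 0.
α_i > 1 for i ∈ {1}; NE contributions (6, 0), G = 6.
u_1 = (6 − 6) + 1.6·6 = 9.6.

9.6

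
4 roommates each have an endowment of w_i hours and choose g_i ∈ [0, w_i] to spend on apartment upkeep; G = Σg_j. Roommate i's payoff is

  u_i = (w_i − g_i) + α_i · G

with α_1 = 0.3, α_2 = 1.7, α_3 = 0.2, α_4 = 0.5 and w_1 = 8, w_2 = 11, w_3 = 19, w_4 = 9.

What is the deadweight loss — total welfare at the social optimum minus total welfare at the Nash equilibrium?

61.2

∂u_i/∂g_i = α_i − 1, so roommate i contributes w_i if α_i > 1, else 0.
α_i > 1 for i ∈ {2}; NE contributions (0, 11, 0, 0), G = 11.
W^NE = Σw_i − G^NE + (Σα_i)·G^NE = 47 + 1.7·11 = 65.7.
Planner: ∂(Σu_j)/∂g_i = Σα_j − 1 = 1.7 > 0, so everyone contributes w_i; G^SO = 47, W^SO = 47 + 1.7·47 = 126.9.
Deadweight loss = 61.2.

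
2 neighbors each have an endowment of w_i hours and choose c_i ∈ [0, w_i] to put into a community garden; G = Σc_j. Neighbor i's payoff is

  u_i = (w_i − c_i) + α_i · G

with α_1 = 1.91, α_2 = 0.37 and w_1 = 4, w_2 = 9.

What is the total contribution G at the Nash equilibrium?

4

∂u_i/∂c_i = α_i − 1, so neighbor i contributes w_i if α_i > 1, else 0.
α_i > 1 for i ∈ {1}; NE contributions (4, 0), G = 4.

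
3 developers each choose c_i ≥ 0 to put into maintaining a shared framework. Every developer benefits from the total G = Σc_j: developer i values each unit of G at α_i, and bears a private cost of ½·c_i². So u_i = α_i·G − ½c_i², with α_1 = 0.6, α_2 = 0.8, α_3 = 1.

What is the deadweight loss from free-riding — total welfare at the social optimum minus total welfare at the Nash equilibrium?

Developer i's FOC: ∂u_i/∂c_i = α_i − c_i = 0, so c_i* = α_i.
NE contributions = (0.6, 0.8, 1); G = 2.4.
W^NE = (Σα)·G − ½Σα_i² = 2.4² − ½·2 = 4.76.
Planner sets c_i = Σα_j = 2.4 for every i, so G^SO = 3·2.4 = 7.2.
W^SO = (Σα)·G^SO − ½·3·(Σα)² = (3/2)·2.4² = 8.64.
Deadweight loss = W^SO − W^NE = 3.88.

3.88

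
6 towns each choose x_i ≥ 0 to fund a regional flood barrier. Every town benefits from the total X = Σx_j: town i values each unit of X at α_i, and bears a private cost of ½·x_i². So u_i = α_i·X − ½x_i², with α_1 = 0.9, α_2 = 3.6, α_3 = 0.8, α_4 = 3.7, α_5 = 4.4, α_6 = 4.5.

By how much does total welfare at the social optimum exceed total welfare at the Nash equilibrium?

Town i's FOC: ∂u_i/∂x_i = α_i − x_i = 0, so x_i* = α_i.
NE contributions = (0.9, 3.6, 0.8, 3.7, 4.4, 4.5); X = 17.9.
W^NE = (Σα)·X − ½Σα_i² = 17.9² − ½·67.71 = 286.555.
Planner sets x_i = Σα_j = 17.9 for every i, so X^SO = 6·17.9 = 107.4.
W^SO = (Σα)·X^SO − ½·6·(Σα)² = (6/2)·17.9² = 961.23.
Deadweight loss = W^SO − W^NE = 674.675.

674.675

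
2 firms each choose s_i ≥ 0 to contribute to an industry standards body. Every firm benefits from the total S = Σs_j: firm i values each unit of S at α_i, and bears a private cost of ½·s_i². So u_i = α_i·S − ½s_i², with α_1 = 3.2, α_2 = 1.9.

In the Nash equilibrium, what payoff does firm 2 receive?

7.885

Firm i's FOC: ∂u_i/∂s_i = α_i − s_i = 0, so s_i* = α_i.
NE contributions = (3.2, 1.9); S = 5.1.
u_2 = α_2·S − ½·(s_2)² = 1.9·5.1 − ½·1.9² = 7.885.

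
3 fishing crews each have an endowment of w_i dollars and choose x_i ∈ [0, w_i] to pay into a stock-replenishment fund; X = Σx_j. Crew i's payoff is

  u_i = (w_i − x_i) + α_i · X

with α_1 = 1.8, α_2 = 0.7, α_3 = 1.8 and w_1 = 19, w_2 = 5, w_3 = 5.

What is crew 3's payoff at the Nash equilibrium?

43.2

∂u_i/∂x_i = α_i − 1, so crew i contributes w_i if α_i > 1, else 0.
α_i > 1 for i ∈ {1, 3}; NE contributions (19, 0, 5), X = 24.
u_3 = (5 − 5) + 1.8·24 = 43.2.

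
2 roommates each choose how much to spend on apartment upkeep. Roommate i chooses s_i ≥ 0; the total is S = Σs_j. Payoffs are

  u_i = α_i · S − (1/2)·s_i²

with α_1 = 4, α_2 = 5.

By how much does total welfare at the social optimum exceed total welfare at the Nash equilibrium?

20.5

Roommate i's FOC: ∂u_i/∂s_i = α_i − s_i = 0, so s_i* = α_i.
NE contributions = (4, 5); S = 9.
W^NE = (Σα)·S − ½Σα_i² = 9² − ½·41 = 60.5.
Planner sets s_i = Σα_j = 9 for every i, so S^SO = 2·9 = 18.
W^SO = (Σα)·S^SO − ½·2·(Σα)² = (2/2)·9² = 81.
Deadweight loss = W^SO − W^NE = 20.5.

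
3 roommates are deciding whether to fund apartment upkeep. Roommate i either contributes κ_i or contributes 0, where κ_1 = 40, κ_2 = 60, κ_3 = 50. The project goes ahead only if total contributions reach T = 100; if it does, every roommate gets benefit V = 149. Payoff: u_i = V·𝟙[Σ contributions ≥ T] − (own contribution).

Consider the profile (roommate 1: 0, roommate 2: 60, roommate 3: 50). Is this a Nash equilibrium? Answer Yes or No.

Total = 110 ≥ 100: provided.
Roommate 1 (pledges 0, payoff 149): pledging 40 → total 150, payoff 109. No gain.
Roommate 2 (pledges 60, payoff 89): dropping to 0 → total 50, payoff 0. No gain.
Roommate 3 (pledges 50, payoff 99): dropping to 0 → total 60, payoff 0. No gain.

Yes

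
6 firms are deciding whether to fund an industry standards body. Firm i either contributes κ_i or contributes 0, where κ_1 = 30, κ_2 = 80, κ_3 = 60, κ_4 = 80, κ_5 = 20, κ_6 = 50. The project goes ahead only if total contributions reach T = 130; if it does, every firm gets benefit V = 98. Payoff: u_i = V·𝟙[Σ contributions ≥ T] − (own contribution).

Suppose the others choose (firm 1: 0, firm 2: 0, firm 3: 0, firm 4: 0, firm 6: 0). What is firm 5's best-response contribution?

Others' total = 0. Even contributing 20 gives 20 < 130: no benefit either way.
Best response: 0.

0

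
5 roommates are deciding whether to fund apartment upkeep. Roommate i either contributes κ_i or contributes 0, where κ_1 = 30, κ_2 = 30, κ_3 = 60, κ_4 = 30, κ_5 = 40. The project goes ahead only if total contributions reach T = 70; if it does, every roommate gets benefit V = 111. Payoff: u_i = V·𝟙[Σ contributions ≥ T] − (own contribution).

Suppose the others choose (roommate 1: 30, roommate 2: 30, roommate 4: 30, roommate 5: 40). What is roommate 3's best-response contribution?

Others' total = 130 ≥ 70; contributing adds cost 60 for no extra benefit.
Best response: 0.

0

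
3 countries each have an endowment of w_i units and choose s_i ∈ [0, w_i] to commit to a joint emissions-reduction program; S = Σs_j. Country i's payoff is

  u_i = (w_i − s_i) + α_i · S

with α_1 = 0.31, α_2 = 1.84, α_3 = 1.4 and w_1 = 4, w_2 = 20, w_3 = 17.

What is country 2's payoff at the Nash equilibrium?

68.08

∂u_i/∂s_i = α_i − 1, so country i contributes w_i if α_i > 1, else 0.
α_i > 1 for i ∈ {2, 3}; NE contributions (0, 20, 17), S = 37.
u_2 = (20 − 20) + 1.84·37 = 68.08.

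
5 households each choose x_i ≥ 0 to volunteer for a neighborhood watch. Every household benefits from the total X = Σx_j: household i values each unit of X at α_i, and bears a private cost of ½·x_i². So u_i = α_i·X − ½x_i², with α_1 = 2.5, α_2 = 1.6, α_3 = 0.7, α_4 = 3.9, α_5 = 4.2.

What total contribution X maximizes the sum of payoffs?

64.5

Planner FOC: ∂(Σu_j)/∂x_i = (Σα_j) − x_i = 0, so x_i^SO = Σα_j = 12.9 for every i; X^SO = 64.5.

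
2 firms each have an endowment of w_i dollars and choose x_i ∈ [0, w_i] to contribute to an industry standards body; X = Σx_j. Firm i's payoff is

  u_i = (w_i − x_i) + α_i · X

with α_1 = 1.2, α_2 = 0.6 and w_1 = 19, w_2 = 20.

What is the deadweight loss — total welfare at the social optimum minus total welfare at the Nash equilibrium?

16

∂u_i/∂x_i = α_i − 1, so firm i contributes w_i if α_i > 1, else 0.
α_i > 1 for i ∈ {1}; NE contributions (19, 0), X = 19.
W^NE = Σw_i − X^NE + (Σα_i)·X^NE = 39 + 0.8·19 = 54.2.
Planner: ∂(Σu_j)/∂x_i = Σα_j − 1 = 0.8 > 0, so everyone contributes w_i; X^SO = 39, W^SO = 39 + 0.8·39 = 70.2.
Deadweight loss = 16.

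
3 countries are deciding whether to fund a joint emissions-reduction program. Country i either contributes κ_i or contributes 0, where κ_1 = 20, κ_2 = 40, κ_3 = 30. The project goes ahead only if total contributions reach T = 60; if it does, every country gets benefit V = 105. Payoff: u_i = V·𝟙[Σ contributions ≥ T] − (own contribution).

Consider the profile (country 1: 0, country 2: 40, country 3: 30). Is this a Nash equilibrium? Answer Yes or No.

Yes

Total = 70 ≥ 60: provided.
Country 1 (pledges 0, payoff 105): pledging 20 → total 90, payoff 85. No gain.
Country 2 (pledges 40, payoff 65): dropping to 0 → total 30, payoff 0. No gain.
Country 3 (pledges 30, payoff 75): dropping to 0 → total 40, payoff 0. No gain.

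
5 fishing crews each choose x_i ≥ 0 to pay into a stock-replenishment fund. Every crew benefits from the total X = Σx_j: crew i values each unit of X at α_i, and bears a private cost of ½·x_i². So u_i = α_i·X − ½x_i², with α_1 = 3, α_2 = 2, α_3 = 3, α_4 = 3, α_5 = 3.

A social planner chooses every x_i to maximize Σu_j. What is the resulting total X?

Planner FOC: ∂(Σu_j)/∂x_i = (Σα_j) − x_i = 0, so x_i^SO = Σα_j = 14 for every i; X^SO = 70.

70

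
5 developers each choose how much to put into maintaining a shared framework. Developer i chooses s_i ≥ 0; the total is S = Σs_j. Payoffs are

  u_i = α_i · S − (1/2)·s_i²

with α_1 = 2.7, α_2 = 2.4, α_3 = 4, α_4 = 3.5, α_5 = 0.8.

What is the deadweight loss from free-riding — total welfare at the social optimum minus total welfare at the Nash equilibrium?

290.31

Developer i's FOC: ∂u_i/∂s_i = α_i − s_i = 0, so s_i* = α_i.
NE contributions = (2.7, 2.4, 4, 3.5, 0.8); S = 13.4.
W^NE = (Σα)·S − ½Σα_i² = 13.4² − ½·41.94 = 158.59.
Planner sets s_i = Σα_j = 13.4 for every i, so S^SO = 5·13.4 = 67.
W^SO = (Σα)·S^SO − ½·5·(Σα)² = (5/2)·13.4² = 448.9.
Deadweight loss = W^SO − W^NE = 290.31.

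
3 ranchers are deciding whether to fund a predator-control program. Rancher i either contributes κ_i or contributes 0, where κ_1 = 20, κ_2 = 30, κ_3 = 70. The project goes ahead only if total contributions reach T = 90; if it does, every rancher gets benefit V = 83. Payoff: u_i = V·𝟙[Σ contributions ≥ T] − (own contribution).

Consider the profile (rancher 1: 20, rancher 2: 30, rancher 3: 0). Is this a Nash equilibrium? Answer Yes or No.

Total = 50 < 90: not provided.
Rancher 1 (pledges 20, payoff -20): dropping to 0 → total 30, payoff 0. Profitable deviation.

No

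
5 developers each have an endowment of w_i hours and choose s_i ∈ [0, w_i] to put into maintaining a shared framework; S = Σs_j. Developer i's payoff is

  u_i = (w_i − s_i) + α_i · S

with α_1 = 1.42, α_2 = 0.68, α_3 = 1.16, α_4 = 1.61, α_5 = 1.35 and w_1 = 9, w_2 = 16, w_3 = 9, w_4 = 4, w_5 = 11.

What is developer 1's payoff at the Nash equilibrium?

∂u_i/∂s_i = α_i − 1, so developer i contributes w_i if α_i > 1, else 0.
α_i > 1 for i ∈ {1, 3, 4, 5}; NE contributions (9, 0, 9, 4, 11), S = 33.
u_1 = (9 − 9) + 1.42·33 = 46.86.

46.86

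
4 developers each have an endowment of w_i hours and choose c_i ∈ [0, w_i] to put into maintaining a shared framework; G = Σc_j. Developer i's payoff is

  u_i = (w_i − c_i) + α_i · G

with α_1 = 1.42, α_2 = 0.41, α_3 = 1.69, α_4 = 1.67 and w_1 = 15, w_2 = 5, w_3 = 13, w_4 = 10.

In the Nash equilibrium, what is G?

38

∂u_i/∂c_i = α_i − 1, so developer i contributes w_i if α_i > 1, else 0.
α_i > 1 for i ∈ {1, 3, 4}; NE contributions (15, 0, 13, 10), G = 38.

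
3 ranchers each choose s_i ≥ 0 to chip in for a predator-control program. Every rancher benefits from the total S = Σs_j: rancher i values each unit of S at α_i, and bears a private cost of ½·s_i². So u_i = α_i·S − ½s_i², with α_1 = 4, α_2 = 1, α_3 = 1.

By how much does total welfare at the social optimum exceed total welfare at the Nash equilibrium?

Rancher i's FOC: ∂u_i/∂s_i = α_i − s_i = 0, so s_i* = α_i.
NE contributions = (4, 1, 1); S = 6.
W^NE = (Σα)·S − ½Σα_i² = 6² − ½·18 = 27.
Planner sets s_i = Σα_j = 6 for every i, so S^SO = 3·6 = 18.
W^SO = (Σα)·S^SO − ½·3·(Σα)² = (3/2)·6² = 54.
Deadweight loss = W^SO − W^NE = 27.

27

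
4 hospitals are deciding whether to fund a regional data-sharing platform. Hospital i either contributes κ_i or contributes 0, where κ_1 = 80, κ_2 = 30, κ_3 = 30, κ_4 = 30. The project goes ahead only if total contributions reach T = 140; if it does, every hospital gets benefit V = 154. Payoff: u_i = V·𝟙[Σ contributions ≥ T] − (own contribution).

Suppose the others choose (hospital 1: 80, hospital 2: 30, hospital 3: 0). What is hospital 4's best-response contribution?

30

Others' total = 110. Contributing 30 brings total to 140 ≥ 140: gain V − κ_4 = 124.
Best response: 30.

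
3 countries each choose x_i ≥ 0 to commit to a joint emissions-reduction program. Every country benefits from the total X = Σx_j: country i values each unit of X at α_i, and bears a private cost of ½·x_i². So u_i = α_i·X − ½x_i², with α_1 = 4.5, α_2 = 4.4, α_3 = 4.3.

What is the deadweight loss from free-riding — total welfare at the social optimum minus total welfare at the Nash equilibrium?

Country i's FOC: ∂u_i/∂x_i = α_i − x_i = 0, so x_i* = α_i.
NE contributions = (4.5, 4.4, 4.3); X = 13.2.
W^NE = (Σα)·X − ½Σα_i² = 13.2² − ½·58.1 = 145.19.
Planner sets x_i = Σα_j = 13.2 for every i, so X^SO = 3·13.2 = 39.6.
W^SO = (Σα)·X^SO − ½·3·(Σα)² = (3/2)·13.2² = 261.36.
Deadweight loss = W^SO − W^NE = 116.17.

116.17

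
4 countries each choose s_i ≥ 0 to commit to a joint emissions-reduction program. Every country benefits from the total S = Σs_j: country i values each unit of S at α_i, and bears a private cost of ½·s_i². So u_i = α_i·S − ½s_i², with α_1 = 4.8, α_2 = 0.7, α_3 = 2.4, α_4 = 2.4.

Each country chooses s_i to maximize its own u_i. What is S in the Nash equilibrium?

10.3

Country i's FOC: ∂u_i/∂s_i = α_i − s_i = 0, so s_i* = α_i.
NE contributions = (4.8, 0.7, 2.4, 2.4); S = 10.3.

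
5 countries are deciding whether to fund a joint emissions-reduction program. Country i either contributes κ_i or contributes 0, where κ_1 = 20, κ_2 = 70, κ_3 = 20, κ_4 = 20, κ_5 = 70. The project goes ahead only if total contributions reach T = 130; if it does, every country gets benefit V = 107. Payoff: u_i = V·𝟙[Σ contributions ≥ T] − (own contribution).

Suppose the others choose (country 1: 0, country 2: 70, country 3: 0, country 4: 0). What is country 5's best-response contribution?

Others' total = 70. Contributing 70 brings total to 140 ≥ 130: gain V − κ_5 = 37.
Best response: 70.

70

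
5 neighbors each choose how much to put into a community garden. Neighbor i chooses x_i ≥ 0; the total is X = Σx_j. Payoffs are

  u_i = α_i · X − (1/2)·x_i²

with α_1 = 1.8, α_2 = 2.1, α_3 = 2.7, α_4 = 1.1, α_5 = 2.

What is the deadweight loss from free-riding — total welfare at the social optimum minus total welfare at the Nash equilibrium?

151.21

Neighbor i's FOC: ∂u_i/∂x_i = α_i − x_i = 0, so x_i* = α_i.
NE contributions = (1.8, 2.1, 2.7, 1.1, 2); X = 9.7.
W^NE = (Σα)·X − ½Σα_i² = 9.7² − ½·20.15 = 84.015.
Planner sets x_i = Σα_j = 9.7 for every i, so X^SO = 5·9.7 = 48.5.
W^SO = (Σα)·X^SO − ½·5·(Σα)² = (5/2)·9.7² = 235.225.
Deadweight loss = W^SO − W^NE = 151.21.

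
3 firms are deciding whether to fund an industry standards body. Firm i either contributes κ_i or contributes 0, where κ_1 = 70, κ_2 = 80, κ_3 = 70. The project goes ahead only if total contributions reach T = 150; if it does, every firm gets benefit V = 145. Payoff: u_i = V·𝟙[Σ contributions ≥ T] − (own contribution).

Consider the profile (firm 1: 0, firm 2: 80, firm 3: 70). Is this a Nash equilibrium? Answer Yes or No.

Total = 150 ≥ 150: provided.
Firm 1 (pledges 0, payoff 145): pledging 70 → total 220, payoff 75. No gain.
Firm 2 (pledges 80, payoff 65): dropping to 0 → total 70, payoff 0. No gain.
Firm 3 (pledges 70, payoff 75): dropping to 0 → total 80, payoff 0. No gain.

Yes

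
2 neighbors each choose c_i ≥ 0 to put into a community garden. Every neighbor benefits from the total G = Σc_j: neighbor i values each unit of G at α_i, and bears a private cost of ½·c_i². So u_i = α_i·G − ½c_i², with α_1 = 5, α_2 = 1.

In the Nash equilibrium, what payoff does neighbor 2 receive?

Neighbor i's FOC: ∂u_i/∂c_i = α_i − c_i = 0, so c_i* = α_i.
NE contributions = (5, 1); G = 6.
u_2 = α_2·G − ½·(c_2)² = 1·6 − ½·1² = 5.5.

5.5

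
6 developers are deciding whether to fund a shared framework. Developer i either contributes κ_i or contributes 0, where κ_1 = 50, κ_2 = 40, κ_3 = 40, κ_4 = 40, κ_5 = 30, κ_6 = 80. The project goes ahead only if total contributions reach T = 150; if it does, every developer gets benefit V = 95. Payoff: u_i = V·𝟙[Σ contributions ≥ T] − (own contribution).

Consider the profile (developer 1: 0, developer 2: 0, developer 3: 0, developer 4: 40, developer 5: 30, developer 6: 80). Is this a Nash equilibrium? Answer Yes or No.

Total = 150 ≥ 150: provided.
Developer 1 (pledges 0, payoff 95): pledging 50 → total 200, payoff 45. No gain.
Developer 2 (pledges 0, payoff 95): pledging 40 → total 190, payoff 55. No gain.
Developer 3 (pledges 0, payoff 95): pledging 40 → total 190, payoff 55. No gain.
Developer 4 (pledges 40, payoff 55): dropping to 0 → total 110, payoff 0. No gain.
Developer 5 (pledges 30, payoff 65): dropping to 0 → total 120, payoff 0. No gain.
Developer 6 (pledges 80, payoff 15): dropping to 0 → total 70, payoff 0. No gain.

Yes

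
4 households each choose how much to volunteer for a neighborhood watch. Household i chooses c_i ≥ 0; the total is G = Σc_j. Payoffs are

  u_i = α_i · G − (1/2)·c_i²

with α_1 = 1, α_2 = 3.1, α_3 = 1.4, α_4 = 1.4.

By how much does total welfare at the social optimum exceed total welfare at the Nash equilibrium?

54.875

Household i's FOC: ∂u_i/∂c_i = α_i − c_i = 0, so c_i* = α_i.
NE contributions = (1, 3.1, 1.4, 1.4); G = 6.9.
W^NE = (Σα)·G − ½Σα_i² = 6.9² − ½·14.53 = 40.345.
Planner sets c_i = Σα_j = 6.9 for every i, so G^SO = 4·6.9 = 27.6.
W^SO = (Σα)·G^SO − ½·4·(Σα)² = (4/2)·6.9² = 95.22.
Deadweight loss = W^SO − W^NE = 54.875.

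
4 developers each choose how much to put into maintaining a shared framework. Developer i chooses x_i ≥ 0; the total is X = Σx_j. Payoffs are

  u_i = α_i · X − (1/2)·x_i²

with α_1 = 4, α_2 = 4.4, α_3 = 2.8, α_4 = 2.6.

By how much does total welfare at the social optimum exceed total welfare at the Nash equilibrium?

Developer i's FOC: ∂u_i/∂x_i = α_i − x_i = 0, so x_i* = α_i.
NE contributions = (4, 4.4, 2.8, 2.6); X = 13.8.
W^NE = (Σα)·X − ½Σα_i² = 13.8² − ½·49.96 = 165.46.
Planner sets x_i = Σα_j = 13.8 for every i, so X^SO = 4·13.8 = 55.2.
W^SO = (Σα)·X^SO − ½·4·(Σα)² = (4/2)·13.8² = 380.88.
Deadweight loss = W^SO − W^NE = 215.42.

215.42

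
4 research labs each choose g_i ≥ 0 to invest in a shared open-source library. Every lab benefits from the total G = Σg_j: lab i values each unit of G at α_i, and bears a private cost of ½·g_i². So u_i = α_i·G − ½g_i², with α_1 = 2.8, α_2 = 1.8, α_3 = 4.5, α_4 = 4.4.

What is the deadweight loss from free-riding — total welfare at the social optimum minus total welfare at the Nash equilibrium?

207.595

Lab i's FOC: ∂u_i/∂g_i = α_i − g_i = 0, so g_i* = α_i.
NE contributions = (2.8, 1.8, 4.5, 4.4); G = 13.5.
W^NE = (Σα)·G − ½Σα_i² = 13.5² − ½·50.69 = 156.905.
Planner sets g_i = Σα_j = 13.5 for every i, so G^SO = 4·13.5 = 54.
W^SO = (Σα)·G^SO − ½·4·(Σα)² = (4/2)·13.5² = 364.5.
Deadweight loss = W^SO − W^NE = 207.595.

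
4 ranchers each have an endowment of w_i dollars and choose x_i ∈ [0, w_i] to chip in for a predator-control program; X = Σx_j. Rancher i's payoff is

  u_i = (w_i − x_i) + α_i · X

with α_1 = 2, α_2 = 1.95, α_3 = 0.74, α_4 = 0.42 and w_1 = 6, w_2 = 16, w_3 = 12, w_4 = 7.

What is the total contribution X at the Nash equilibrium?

22

∂u_i/∂x_i = α_i − 1, so rancher i contributes w_i if α_i > 1, else 0.
α_i > 1 for i ∈ {1, 2}; NE contributions (6, 16, 0, 0), X = 22.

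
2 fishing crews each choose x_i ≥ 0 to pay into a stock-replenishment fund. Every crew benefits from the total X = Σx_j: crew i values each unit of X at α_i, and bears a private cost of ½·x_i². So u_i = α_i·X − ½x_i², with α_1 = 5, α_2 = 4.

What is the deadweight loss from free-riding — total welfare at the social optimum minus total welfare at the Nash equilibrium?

20.5

Crew i's FOC: ∂u_i/∂x_i = α_i − x_i = 0, so x_i* = α_i.
NE contributions = (5, 4); X = 9.
W^NE = (Σα)·X − ½Σα_i² = 9² − ½·41 = 60.5.
Planner sets x_i = Σα_j = 9 for every i, so X^SO = 2·9 = 18.
W^SO = (Σα)·X^SO − ½·2·(Σα)² = (2/2)·9² = 81.
Deadweight loss = W^SO − W^NE = 20.5.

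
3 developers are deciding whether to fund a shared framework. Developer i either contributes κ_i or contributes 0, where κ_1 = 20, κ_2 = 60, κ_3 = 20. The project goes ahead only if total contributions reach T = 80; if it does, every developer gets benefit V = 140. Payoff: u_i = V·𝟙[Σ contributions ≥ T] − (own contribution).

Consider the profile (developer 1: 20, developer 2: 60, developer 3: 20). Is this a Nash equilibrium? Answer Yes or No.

Total = 100 ≥ 80: provided.
Developer 1 (pledges 20, payoff 120): dropping to 0 → total 80, payoff 140. Profitable deviation.

No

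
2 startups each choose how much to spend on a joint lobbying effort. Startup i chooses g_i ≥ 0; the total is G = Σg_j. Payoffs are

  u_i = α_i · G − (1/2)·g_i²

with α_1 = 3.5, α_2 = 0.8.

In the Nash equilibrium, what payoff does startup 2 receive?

Startup i's FOC: ∂u_i/∂g_i = α_i − g_i = 0, so g_i* = α_i.
NE contributions = (3.5, 0.8); G = 4.3.
u_2 = α_2·G − ½·(g_2)² = 0.8·4.3 − ½·0.8² = 3.12.

3.12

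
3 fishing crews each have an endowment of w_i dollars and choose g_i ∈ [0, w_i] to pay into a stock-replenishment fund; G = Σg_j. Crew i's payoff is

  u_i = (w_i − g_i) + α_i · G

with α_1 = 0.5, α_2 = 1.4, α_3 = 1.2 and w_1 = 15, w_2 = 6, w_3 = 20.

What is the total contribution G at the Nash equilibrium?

∂u_i/∂g_i = α_i − 1, so crew i contributes w_i if α_i > 1, else 0.
α_i > 1 for i ∈ {2, 3}; NE contributions (0, 6, 20), G = 26.

26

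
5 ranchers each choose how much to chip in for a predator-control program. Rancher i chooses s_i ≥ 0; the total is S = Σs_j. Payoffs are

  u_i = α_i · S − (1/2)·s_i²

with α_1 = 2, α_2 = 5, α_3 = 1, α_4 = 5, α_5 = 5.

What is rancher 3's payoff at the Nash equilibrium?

17.5

Rancher i's FOC: ∂u_i/∂s_i = α_i − s_i = 0, so s_i* = α_i.
NE contributions = (2, 5, 1, 5, 5); S = 18.
u_3 = α_3·S − ½·(s_3)² = 1·18 − ½·1² = 17.5.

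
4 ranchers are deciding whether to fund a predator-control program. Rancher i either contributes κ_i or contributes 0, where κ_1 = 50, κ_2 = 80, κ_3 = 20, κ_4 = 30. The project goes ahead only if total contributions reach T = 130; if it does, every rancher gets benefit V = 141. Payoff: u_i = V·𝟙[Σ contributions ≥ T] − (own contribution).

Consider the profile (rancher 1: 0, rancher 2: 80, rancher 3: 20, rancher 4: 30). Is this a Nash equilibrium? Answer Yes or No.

Yes

Total = 130 ≥ 130: provided.
Rancher 1 (pledges 0, payoff 141): pledging 50 → total 180, payoff 91. No gain.
Rancher 2 (pledges 80, payoff 61): dropping to 0 → total 50, payoff 0. No gain.
Rancher 3 (pledges 20, payoff 121): dropping to 0 → total 110, payoff 0. No gain.
Rancher 4 (pledges 30, payoff 111): dropping to 0 → total 100, payoff 0. No gain.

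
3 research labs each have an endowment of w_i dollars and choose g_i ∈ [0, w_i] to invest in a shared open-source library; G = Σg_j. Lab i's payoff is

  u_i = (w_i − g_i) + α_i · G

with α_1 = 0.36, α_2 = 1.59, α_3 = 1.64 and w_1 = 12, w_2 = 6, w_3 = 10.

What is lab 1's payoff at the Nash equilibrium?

17.76

∂u_i/∂g_i = α_i − 1, so lab i contributes w_i if α_i > 1, else 0.
α_i > 1 for i ∈ {2, 3}; NE contributions (0, 6, 10), G = 16.
u_1 = (12 − 0) + 0.36·16 = 17.76.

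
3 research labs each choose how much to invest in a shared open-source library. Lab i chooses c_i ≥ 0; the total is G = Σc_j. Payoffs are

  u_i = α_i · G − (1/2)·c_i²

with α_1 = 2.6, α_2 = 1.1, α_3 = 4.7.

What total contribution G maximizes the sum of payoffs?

25.2

Planner FOC: ∂(Σu_j)/∂c_i = (Σα_j) − c_i = 0, so c_i^SO = Σα_j = 8.4 for every i; G^SO = 25.2.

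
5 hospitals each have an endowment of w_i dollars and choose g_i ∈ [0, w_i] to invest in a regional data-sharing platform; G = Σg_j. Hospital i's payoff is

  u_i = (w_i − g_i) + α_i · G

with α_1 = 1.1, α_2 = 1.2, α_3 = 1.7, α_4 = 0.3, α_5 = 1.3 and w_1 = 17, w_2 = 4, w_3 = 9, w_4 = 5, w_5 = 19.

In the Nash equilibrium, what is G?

49

∂u_i/∂g_i = α_i − 1, so hospital i contributes w_i if α_i > 1, else 0.
α_i > 1 for i ∈ {1, 2, 3, 5}; NE contributions (17, 4, 9, 0, 19), G = 49.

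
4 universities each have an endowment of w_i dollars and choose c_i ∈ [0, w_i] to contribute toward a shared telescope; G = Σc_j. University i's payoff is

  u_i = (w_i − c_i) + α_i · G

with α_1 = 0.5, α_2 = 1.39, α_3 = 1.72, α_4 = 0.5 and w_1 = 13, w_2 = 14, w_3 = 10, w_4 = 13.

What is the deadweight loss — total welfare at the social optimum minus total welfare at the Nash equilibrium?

80.86

∂u_i/∂c_i = α_i − 1, so university i contributes w_i if α_i > 1, else 0.
α_i > 1 for i ∈ {2, 3}; NE contributions (0, 14, 10, 0), G = 24.
W^NE = Σw_i − G^NE + (Σα_i)·G^NE = 50 + 3.11·24 = 124.64.
Planner: ∂(Σu_j)/∂c_i = Σα_j − 1 = 3.11 > 0, so everyone contributes w_i; G^SO = 50, W^SO = 50 + 3.11·50 = 205.5.
Deadweight loss = 80.86.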